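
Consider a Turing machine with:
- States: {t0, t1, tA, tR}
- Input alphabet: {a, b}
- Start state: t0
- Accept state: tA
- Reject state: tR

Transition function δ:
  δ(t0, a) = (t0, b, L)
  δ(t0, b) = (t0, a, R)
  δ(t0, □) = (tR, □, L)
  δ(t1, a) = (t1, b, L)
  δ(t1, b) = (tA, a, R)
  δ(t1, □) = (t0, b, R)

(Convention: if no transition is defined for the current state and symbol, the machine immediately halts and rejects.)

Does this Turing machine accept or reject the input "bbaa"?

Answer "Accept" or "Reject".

Execution trace:
Initial: [t0]bbaa
Step 1: δ(t0, b) = (t0, a, R) → a[t0]baa
Step 2: δ(t0, b) = (t0, a, R) → aa[t0]aa
Step 3: δ(t0, a) = (t0, b, L) → a[t0]aba
Step 4: δ(t0, a) = (t0, b, L) → [t0]abba
Step 5: δ(t0, a) = (t0, b, L) → [t0]□bbba
Step 6: δ(t0, □) = (tR, □, L) → [tR]□□bbba

The machine reaches the reject state tR and halts.

Answer: Reject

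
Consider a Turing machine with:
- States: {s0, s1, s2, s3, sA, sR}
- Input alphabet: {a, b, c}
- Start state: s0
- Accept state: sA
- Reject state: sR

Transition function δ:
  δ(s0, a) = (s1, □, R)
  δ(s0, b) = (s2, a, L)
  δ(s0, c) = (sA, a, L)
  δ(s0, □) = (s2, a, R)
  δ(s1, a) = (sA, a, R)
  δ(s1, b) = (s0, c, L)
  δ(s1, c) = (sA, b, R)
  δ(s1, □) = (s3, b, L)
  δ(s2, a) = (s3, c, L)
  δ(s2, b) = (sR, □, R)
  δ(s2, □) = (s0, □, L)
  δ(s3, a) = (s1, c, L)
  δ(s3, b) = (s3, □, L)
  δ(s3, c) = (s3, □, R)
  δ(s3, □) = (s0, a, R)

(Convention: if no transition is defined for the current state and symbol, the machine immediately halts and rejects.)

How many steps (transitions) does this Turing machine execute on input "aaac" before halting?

Execution trace:
Initial: [s0]aaac
Step 1: δ(s0, a) = (s1, □, R) → □[s1]aac
Step 2: δ(s1, a) = (sA, a, R) → □a[sA]ac

The machine reaches the accept state sA and halts.

The machine executed 2 steps before halting.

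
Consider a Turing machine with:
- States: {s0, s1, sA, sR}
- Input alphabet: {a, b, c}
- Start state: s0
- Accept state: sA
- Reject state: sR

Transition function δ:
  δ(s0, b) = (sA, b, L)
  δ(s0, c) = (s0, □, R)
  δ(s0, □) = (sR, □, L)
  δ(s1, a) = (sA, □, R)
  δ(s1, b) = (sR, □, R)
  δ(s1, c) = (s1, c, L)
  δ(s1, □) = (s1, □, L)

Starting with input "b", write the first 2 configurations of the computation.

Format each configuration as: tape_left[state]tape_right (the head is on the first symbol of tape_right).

Transitions applied:
Step 1: δ(s0, b) = (sA, b, L)

The first 2 configurations are:
[s0]b ⊢ [sA]□b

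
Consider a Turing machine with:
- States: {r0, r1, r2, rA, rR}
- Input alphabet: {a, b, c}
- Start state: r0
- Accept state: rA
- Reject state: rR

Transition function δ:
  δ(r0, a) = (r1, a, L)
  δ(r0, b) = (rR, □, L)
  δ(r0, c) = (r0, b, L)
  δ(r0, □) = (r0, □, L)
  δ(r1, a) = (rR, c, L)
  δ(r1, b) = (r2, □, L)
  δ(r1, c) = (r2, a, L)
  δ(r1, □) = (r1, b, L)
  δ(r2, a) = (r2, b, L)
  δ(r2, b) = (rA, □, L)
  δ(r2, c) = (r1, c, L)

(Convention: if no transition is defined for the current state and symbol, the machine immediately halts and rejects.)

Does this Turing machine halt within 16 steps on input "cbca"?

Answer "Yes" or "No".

Execution trace:
Initial: [r0]cbca
Step 1: δ(r0, c) = (r0, b, L) → [r0]□bbca
Step 2: δ(r0, □) = (r0, □, L) → [r0]□□bbca
Step 3: δ(r0, □) = (r0, □, L) → [r0]□□□bbca
Step 4: δ(r0, □) = (r0, □, L) → [r0]□□□□bbca
Step 5: δ(r0, □) = (r0, □, L) → [r0]□□□□□bbca
Step 6: δ(r0, □) = (r0, □, L) → [r0]□□□□□□bbca
Step 7: δ(r0, □) = (r0, □, L) → [r0]□□□□□□□bbca
Step 8: δ(r0, □) = (r0, □, L) → [r0]□□□□□□□□bbca
Step 9: δ(r0, □) = (r0, □, L) → [r0]□□□□□□□□□bbca
Step 10: δ(r0, □) = (r0, □, L) → [r0]□□□□□□□□□□bbca
Step 11: δ(r0, □) = (r0, □, L) → [r0]□□□□□□□□□□□bbca
Step 12: δ(r0, □) = (r0, □, L) → [r0]□□□□□□□□□□□□bbca
Step 13: δ(r0, □) = (r0, □, L) → [r0]□□□□□□□□□□□□□bbca
Step 14: δ(r0, □) = (r0, □, L) → [r0]□□□□□□□□□□□□□□bbca
Step 15: δ(r0, □) = (r0, □, L) → [r0]□□□□□□□□□□□□□□□bbca
Step 16: δ(r0, □) = (r0, □, L) → [r0]□□□□□□□□□□□□□□□□bbca

The machine has not reached a halting state after 16 steps.
The machine did not halt within the 16-step bound.

Answer: No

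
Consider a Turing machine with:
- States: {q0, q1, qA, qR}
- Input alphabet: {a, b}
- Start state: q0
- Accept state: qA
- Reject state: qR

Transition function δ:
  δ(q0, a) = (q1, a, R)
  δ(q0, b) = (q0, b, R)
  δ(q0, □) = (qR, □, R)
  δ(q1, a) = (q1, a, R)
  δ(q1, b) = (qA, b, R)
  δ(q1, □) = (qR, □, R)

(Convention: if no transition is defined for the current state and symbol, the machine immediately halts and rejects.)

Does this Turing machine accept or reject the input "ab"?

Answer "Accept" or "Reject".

Execution trace:
Initial: [q0]ab
Step 1: δ(q0, a) = (q1, a, R) → a[q1]b
Step 2: δ(q1, b) = (qA, b, R) → ab[qA]□

The machine reaches the accept state qA and halts.

Answer: Accept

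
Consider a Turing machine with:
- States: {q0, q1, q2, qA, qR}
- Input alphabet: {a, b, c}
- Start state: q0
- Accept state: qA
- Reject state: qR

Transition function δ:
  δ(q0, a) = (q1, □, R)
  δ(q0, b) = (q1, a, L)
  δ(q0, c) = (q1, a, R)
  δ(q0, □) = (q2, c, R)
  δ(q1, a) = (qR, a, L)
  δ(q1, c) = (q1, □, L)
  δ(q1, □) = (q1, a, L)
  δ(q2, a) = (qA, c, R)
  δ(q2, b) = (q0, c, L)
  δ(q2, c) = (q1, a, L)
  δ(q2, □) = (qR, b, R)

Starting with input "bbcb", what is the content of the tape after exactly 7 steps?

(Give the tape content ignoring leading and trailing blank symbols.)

Execution trace:
Initial: [q0]bbcb
Step 1: δ(q0, b) = (q1, a, L) → [q1]□abcb
Step 2: δ(q1, □) = (q1, a, L) → [q1]□aabcb
Step 3: δ(q1, □) = (q1, a, L) → [q1]□aaabcb
Step 4: δ(q1, □) = (q1, a, L) → [q1]□aaaabcb
Step 5: δ(q1, □) = (q1, a, L) → [q1]□aaaaabcb
Step 6: δ(q1, □) = (q1, a, L) → [q1]□aaaaaabcb
Step 7: δ(q1, □) = (q1, a, L) → [q1]□aaaaaaabcb

After 7 steps, the tape (ignoring leading/trailing blanks) is: aaaaaaabcb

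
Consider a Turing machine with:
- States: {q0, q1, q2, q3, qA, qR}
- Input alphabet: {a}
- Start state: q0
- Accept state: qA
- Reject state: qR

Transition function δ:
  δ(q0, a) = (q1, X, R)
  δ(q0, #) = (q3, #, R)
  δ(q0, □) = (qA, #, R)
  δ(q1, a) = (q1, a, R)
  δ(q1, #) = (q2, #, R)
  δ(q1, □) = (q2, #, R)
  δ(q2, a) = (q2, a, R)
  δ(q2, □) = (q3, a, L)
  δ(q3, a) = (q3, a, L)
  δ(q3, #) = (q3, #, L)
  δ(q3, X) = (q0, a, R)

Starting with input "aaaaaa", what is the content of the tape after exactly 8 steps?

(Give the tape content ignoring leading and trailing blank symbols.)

Execution trace:
Initial: [q0]aaaaaa
Step 1: δ(q0, a) = (q1, X, R) → X[q1]aaaaa
Step 2: δ(q1, a) = (q1, a, R) → Xa[q1]aaaa
Step 3: δ(q1, a) = (q1, a, R) → Xaa[q1]aaa
Step 4: δ(q1, a) = (q1, a, R) → Xaaa[q1]aa
Step 5: δ(q1, a) = (q1, a, R) → Xaaaa[q1]a
Step 6: δ(q1, a) = (q1, a, R) → Xaaaaa[q1]□
Step 7: δ(q1, □) = (q2, #, R) → Xaaaaa#[q2]□
Step 8: δ(q2, □) = (q3, a, L) → Xaaaaa[q3]#a

After 8 steps, the tape (ignoring leading/trailing blanks) is: Xaaaaa#a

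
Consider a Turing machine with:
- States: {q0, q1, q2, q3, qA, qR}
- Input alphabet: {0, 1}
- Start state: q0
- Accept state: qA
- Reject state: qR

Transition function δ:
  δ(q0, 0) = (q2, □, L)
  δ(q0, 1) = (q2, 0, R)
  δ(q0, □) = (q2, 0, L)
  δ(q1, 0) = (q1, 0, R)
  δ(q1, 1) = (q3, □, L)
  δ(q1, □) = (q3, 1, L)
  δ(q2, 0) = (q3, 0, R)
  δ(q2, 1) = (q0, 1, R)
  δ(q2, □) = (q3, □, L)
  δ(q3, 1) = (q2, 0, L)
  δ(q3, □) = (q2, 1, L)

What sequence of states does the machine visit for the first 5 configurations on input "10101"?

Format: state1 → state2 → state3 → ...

Execution trace:
Initial: [q0]10101
Step 1: δ(q0, 1) = (q2, 0, R) → 0[q2]0101
Step 2: δ(q2, 0) = (q3, 0, R) → 00[q3]101
Step 3: δ(q3, 1) = (q2, 0, L) → 0[q2]0001
Step 4: δ(q2, 0) = (q3, 0, R) → 00[q3]001

No transition is defined for δ(q3, 0). By convention the machine halts and rejects.

State sequence: q0 → q2 → q3 → q2 → q3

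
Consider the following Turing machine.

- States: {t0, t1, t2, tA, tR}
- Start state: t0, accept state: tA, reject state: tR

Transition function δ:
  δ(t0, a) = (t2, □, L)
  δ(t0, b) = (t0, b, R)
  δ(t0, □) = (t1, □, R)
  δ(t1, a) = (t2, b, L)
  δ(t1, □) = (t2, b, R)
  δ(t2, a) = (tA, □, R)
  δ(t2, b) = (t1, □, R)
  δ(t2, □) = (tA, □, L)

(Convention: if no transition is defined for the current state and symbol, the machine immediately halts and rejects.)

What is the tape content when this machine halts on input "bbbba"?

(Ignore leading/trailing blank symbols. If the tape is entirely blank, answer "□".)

Execution trace:
Initial: [t0]bbbba
Step 1: δ(t0, b) = (t0, b, R) → b[t0]bbba
Step 2: δ(t0, b) = (t0, b, R) → bb[t0]bba
Step 3: δ(t0, b) = (t0, b, R) → bbb[t0]ba
Step 4: δ(t0, b) = (t0, b, R) → bbbb[t0]a
Step 5: δ(t0, a) = (t2, □, L) → bbb[t2]b□
Step 6: δ(t2, b) = (t1, □, R) → bbb□[t1]□
Step 7: δ(t1, □) = (t2, b, R) → bbb□b[t2]□
Step 8: δ(t2, □) = (tA, □, L) → bbb□[tA]b□

The machine reaches the accept state tA and halts.

Final tape (ignoring leading/trailing blanks): bbb□b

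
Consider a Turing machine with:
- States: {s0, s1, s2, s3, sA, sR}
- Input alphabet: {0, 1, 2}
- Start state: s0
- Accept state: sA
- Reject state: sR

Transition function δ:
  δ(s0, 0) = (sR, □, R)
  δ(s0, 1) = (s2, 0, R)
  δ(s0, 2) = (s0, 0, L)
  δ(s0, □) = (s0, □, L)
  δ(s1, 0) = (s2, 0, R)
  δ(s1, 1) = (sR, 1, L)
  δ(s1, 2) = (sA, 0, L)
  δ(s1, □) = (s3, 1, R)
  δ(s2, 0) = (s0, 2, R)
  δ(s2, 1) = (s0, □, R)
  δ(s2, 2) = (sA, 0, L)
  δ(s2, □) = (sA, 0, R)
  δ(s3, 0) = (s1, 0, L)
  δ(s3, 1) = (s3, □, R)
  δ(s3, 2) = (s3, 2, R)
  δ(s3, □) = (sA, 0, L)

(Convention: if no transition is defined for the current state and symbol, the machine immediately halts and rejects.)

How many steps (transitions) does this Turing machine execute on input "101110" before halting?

Execution trace:
Initial: [s0]101110
Step 1: δ(s0, 1) = (s2, 0, R) → 0[s2]01110
Step 2: δ(s2, 0) = (s0, 2, R) → 02[s0]1110
Step 3: δ(s0, 1) = (s2, 0, R) → 020[s2]110
Step 4: δ(s2, 1) = (s0, □, R) → 020□[s0]10
Step 5: δ(s0, 1) = (s2, 0, R) → 020□0[s2]0
Step 6: δ(s2, 0) = (s0, 2, R) → 020□02[s0]□
Step 7: δ(s0, □) = (s0, □, L) → 020□0[s0]2□
Step 8: δ(s0, 2) = (s0, 0, L) → 020□[s0]00□
Step 9: δ(s0, 0) = (sR, □, R) → 020□□[sR]0□

The machine reaches the reject state sR and halts.

The machine executed 9 steps before halting.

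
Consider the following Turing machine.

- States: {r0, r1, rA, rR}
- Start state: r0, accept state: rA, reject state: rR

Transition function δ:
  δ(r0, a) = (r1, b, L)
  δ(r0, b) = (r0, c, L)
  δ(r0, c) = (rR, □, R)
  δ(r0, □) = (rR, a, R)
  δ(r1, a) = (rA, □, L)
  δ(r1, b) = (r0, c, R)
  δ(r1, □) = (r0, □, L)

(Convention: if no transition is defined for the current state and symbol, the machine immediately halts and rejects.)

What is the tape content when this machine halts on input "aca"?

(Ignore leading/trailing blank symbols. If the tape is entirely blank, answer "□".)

Execution trace:
Initial: [r0]aca
Step 1: δ(r0, a) = (r1, b, L) → [r1]□bca
Step 2: δ(r1, □) = (r0, □, L) → [r0]□□bca
Step 3: δ(r0, □) = (rR, a, R) → a[rR]□bca

The machine reaches the reject state rR and halts.

Final tape (ignoring leading/trailing blanks): a□bca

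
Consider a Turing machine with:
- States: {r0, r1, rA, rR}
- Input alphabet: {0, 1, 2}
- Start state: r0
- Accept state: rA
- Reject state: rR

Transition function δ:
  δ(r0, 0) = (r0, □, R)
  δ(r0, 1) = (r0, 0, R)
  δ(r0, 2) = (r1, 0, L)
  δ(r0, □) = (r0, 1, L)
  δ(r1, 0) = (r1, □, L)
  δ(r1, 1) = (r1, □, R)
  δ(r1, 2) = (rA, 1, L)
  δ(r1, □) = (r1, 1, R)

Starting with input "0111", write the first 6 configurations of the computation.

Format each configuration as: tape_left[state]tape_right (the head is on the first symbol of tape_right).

Transitions applied:
Step 1: δ(r0, 0) = (r0, □, R)
Step 2: δ(r0, 1) = (r0, 0, R)
Step 3: δ(r0, 1) = (r0, 0, R)
Step 4: δ(r0, 1) = (r0, 0, R)
Step 5: δ(r0, □) = (r0, 1, L)

The first 6 configurations are:
[r0]0111 ⊢ □[r0]111 ⊢ □0[r0]11 ⊢ □00[r0]1 ⊢ □000[r0]□ ⊢ □00[r0]01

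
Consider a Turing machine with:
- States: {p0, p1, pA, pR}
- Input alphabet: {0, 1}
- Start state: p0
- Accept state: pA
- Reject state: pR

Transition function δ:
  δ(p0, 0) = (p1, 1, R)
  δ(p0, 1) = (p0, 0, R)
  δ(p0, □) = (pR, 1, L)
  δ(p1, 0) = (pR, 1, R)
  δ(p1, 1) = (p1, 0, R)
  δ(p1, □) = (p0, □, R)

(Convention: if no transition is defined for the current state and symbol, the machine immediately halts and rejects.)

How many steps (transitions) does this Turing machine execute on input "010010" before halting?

Execution trace:
Initial: [p0]010010
Step 1: δ(p0, 0) = (p1, 1, R) → 1[p1]10010
Step 2: δ(p1, 1) = (p1, 0, R) → 10[p1]0010
Step 3: δ(p1, 0) = (pR, 1, R) → 101[pR]010

The machine reaches the reject state pR and halts.

The machine executed 3 steps before halting.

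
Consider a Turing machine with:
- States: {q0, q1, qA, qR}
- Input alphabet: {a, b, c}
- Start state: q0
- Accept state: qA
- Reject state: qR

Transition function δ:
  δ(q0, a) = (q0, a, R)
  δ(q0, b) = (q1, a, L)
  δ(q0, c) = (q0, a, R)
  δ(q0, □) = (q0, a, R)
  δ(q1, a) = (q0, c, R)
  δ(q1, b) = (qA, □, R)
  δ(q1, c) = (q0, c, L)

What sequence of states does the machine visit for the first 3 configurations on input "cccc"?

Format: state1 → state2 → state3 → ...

Execution trace:
Initial: [q0]cccc
Step 1: δ(q0, c) = (q0, a, R) → a[q0]ccc
Step 2: δ(q0, c) = (q0, a, R) → aa[q0]cc

State sequence: q0 → q0 → q0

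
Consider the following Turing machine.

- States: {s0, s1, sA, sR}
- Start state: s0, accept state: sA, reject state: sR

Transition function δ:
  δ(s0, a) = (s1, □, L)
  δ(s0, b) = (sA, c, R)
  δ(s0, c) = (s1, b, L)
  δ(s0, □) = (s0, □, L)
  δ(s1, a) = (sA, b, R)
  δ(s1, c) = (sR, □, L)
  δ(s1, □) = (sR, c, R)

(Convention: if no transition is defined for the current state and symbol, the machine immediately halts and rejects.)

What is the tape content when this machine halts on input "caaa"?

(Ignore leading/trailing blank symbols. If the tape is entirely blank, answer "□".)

Execution trace:
Initial: [s0]caaa
Step 1: δ(s0, c) = (s1, b, L) → [s1]□baaa
Step 2: δ(s1, □) = (sR, c, R) → c[sR]baaa

The machine reaches the reject state sR and halts.

Final tape (ignoring leading/trailing blanks): cbaaa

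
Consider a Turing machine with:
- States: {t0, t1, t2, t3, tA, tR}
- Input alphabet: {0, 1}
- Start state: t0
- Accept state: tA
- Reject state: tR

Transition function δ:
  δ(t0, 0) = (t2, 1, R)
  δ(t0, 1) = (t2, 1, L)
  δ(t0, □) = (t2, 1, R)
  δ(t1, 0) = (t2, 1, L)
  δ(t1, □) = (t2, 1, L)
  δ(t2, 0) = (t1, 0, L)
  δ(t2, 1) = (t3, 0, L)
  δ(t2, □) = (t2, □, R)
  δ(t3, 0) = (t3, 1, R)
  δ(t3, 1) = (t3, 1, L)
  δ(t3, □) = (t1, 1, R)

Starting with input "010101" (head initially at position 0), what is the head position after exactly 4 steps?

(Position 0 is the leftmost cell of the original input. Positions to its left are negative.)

Execution trace (head position shown):
Step 0: [t0]010101  (head at position 0)
Step 1: move right → 1[t2]10101  (head at position 1)
Step 2: move left → [t3]100101  (head at position 0)
Step 3: move left → [t3]□100101  (head at position -1)
Step 4: move right → 1[t1]100101  (head at position 0)

After 4 steps, the head is at position 0.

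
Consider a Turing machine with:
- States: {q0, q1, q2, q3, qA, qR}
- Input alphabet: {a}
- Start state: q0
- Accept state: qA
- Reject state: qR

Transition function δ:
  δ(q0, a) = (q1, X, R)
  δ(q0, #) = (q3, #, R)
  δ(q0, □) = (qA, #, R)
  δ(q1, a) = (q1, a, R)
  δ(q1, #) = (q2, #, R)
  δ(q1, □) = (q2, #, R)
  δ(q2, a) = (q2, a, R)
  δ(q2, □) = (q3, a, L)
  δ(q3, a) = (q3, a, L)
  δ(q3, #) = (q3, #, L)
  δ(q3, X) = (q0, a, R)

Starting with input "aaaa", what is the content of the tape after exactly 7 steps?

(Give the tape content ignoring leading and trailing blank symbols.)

Execution trace:
Initial: [q0]aaaa
Step 1: δ(q0, a) = (q1, X, R) → X[q1]aaa
Step 2: δ(q1, a) = (q1, a, R) → Xa[q1]aa
Step 3: δ(q1, a) = (q1, a, R) → Xaa[q1]a
Step 4: δ(q1, a) = (q1, a, R) → Xaaa[q1]□
Step 5: δ(q1, □) = (q2, #, R) → Xaaa#[q2]□
Step 6: δ(q2, □) = (q3, a, L) → Xaaa[q3]#a
Step 7: δ(q3, #) = (q3, #, L) → Xaa[q3]a#a

After 7 steps, the tape (ignoring leading/trailing blanks) is: Xaaa#a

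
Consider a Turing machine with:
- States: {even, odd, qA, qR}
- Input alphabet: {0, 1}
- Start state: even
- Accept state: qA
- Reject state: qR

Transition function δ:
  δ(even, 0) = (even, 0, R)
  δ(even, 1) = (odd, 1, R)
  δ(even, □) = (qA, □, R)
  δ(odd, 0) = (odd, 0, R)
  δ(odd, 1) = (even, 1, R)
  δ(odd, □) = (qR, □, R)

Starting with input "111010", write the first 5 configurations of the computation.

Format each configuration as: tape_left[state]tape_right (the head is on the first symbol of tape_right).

Transitions applied:
Step 1: δ(even, 1) = (odd, 1, R)
Step 2: δ(odd, 1) = (even, 1, R)
Step 3: δ(even, 1) = (odd, 1, R)
Step 4: δ(odd, 0) = (odd, 0, R)

The first 5 configurations are:
[even]111010 ⊢ 1[odd]11010 ⊢ 11[even]1010 ⊢ 111[odd]010 ⊢ 1110[odd]10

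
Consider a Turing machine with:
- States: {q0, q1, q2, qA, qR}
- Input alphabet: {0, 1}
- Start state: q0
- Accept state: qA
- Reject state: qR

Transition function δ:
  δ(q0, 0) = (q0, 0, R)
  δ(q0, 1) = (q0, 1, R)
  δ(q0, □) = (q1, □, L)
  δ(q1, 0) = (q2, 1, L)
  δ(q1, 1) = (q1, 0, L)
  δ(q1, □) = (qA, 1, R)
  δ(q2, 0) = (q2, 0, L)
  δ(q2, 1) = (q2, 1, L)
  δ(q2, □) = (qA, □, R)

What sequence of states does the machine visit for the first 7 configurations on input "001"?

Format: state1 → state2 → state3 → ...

Execution trace:
Initial: [q0]001
Step 1: δ(q0, 0) = (q0, 0, R) → 0[q0]01
Step 2: δ(q0, 0) = (q0, 0, R) → 00[q0]1
Step 3: δ(q0, 1) = (q0, 1, R) → 001[q0]□
Step 4: δ(q0, □) = (q1, □, L) → 00[q1]1□
Step 5: δ(q1, 1) = (q1, 0, L) → 0[q1]00□
Step 6: δ(q1, 0) = (q2, 1, L) → [q2]010□

State sequence: q0 → q0 → q0 → q0 → q1 → q1 → q2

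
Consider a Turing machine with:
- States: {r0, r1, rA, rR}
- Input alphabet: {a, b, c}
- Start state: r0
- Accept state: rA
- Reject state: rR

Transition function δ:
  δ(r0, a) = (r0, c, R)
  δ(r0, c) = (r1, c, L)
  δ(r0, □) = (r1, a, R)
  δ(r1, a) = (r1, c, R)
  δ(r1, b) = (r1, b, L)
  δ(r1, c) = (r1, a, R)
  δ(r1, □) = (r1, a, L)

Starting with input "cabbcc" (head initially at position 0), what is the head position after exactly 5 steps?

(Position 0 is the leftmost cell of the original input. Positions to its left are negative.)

Execution trace (head position shown):
Step 0: [r0]cabbcc  (head at position 0)
Step 1: move left → [r1]□cabbcc  (head at position -1)
Step 2: move left → [r1]□acabbcc  (head at position -2)
Step 3: move left → [r1]□aacabbcc  (head at position -3)
Step 4: move left → [r1]□aaacabbcc  (head at position -4)
Step 5: move left → [r1]□aaaacabbcc  (head at position -5)

After 5 steps, the head is at position -5.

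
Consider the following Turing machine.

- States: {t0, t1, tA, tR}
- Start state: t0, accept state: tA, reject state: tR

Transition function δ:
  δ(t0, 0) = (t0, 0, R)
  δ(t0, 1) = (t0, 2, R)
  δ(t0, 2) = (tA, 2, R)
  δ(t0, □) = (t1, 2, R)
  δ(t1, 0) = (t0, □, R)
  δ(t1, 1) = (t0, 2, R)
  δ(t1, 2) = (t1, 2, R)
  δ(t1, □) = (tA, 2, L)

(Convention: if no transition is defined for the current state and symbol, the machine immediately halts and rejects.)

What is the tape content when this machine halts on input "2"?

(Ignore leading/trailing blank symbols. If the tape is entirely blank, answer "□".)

Execution trace:
Initial: [t0]2
Step 1: δ(t0, 2) = (tA, 2, R) → 2[tA]□

The machine reaches the accept state tA and halts.

Final tape (ignoring leading/trailing blanks): 2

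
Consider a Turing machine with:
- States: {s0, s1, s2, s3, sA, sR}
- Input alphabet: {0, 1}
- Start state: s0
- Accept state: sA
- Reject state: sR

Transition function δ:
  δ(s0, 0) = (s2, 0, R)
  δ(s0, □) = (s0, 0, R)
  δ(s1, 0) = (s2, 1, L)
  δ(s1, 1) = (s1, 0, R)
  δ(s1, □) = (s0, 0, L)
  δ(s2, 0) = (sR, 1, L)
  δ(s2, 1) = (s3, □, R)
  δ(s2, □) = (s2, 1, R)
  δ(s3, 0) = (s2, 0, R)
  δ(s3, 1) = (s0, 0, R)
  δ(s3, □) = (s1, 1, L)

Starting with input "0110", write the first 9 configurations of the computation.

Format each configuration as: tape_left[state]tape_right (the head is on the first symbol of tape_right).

Transitions applied:
Step 1: δ(s0, 0) = (s2, 0, R)
Step 2: δ(s2, 1) = (s3, □, R)
Step 3: δ(s3, 1) = (s0, 0, R)
Step 4: δ(s0, 0) = (s2, 0, R)
Step 5: δ(s2, □) = (s2, 1, R)
Step 6: δ(s2, □) = (s2, 1, R)
Step 7: δ(s2, □) = (s2, 1, R)
Step 8: δ(s2, □) = (s2, 1, R)

The first 9 configurations are:
[s0]0110 ⊢ 0[s2]110 ⊢ 0□[s3]10 ⊢ 0□0[s0]0 ⊢ 0□00[s2]□ ⊢ 0□001[s2]□ ⊢ 0□0011[s2]□ ⊢ 0□00111[s2]□ ⊢ 0□001111[s2]□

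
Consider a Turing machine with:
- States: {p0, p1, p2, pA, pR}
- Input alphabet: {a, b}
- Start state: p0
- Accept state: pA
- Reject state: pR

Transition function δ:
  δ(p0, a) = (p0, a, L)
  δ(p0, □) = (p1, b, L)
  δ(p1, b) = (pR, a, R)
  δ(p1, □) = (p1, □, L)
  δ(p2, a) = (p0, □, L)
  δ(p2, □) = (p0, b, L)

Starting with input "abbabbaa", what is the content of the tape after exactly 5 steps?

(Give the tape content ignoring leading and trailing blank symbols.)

Execution trace:
Initial: [p0]abbabbaa
Step 1: δ(p0, a) = (p0, a, L) → [p0]□abbabbaa
Step 2: δ(p0, □) = (p1, b, L) → [p1]□babbabbaa
Step 3: δ(p1, □) = (p1, □, L) → [p1]□□babbabbaa
Step 4: δ(p1, □) = (p1, □, L) → [p1]□□□babbabbaa
Step 5: δ(p1, □) = (p1, □, L) → [p1]□□□□babbabbaa

After 5 steps, the tape (ignoring leading/trailing blanks) is: babbabbaa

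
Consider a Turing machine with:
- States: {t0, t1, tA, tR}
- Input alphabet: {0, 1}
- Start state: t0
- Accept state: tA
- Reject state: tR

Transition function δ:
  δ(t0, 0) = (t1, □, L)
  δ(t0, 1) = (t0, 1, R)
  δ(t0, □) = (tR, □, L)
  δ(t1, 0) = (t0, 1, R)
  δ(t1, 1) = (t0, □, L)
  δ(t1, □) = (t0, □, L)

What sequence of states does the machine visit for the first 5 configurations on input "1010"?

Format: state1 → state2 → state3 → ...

Execution trace:
Initial: [t0]1010
Step 1: δ(t0, 1) = (t0, 1, R) → 1[t0]010
Step 2: δ(t0, 0) = (t1, □, L) → [t1]1□10
Step 3: δ(t1, 1) = (t0, □, L) → [t0]□□□10
Step 4: δ(t0, □) = (tR, □, L) → [tR]□□□□10

The machine reaches the reject state tR and halts.

State sequence: t0 → t0 → t1 → t0 → tR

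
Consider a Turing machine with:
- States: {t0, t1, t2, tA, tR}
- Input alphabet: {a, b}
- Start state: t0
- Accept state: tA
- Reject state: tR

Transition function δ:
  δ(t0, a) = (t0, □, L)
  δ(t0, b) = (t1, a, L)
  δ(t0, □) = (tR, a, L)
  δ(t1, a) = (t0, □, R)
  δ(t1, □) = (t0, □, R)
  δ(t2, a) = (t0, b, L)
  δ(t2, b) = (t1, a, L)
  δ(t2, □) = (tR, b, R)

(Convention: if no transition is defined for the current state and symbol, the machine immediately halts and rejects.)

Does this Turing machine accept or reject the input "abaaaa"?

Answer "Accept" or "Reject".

Execution trace:
Initial: [t0]abaaaa
Step 1: δ(t0, a) = (t0, □, L) → [t0]□□baaaa
Step 2: δ(t0, □) = (tR, a, L) → [tR]□a□baaaa

The machine reaches the reject state tR and halts.

Answer: Reject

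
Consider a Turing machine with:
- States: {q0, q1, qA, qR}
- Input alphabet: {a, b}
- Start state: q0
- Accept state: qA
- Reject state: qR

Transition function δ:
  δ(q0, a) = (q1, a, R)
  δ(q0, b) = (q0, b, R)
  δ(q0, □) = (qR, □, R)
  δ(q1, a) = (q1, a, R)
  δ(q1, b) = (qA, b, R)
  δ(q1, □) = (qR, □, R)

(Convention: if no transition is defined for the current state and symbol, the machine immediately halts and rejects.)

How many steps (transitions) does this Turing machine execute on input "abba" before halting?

Execution trace:
Initial: [q0]abba
Step 1: δ(q0, a) = (q1, a, R) → a[q1]bba
Step 2: δ(q1, b) = (qA, b, R) → ab[qA]ba

The machine reaches the accept state qA and halts.

The machine executed 2 steps before halting.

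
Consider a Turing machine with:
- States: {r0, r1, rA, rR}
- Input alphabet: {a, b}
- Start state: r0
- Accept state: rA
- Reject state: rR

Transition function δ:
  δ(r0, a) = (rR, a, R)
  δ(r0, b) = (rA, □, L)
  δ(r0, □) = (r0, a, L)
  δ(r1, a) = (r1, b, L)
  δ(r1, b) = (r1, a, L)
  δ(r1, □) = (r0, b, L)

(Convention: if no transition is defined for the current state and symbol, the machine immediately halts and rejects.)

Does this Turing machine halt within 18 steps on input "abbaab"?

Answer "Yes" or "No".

Execution trace:
Initial: [r0]abbaab
Step 1: δ(r0, a) = (rR, a, R) → a[rR]bbaab

The machine reaches the reject state rR and halts.
The machine halted after 1 step (within the 18-step bound).

Answer: Yes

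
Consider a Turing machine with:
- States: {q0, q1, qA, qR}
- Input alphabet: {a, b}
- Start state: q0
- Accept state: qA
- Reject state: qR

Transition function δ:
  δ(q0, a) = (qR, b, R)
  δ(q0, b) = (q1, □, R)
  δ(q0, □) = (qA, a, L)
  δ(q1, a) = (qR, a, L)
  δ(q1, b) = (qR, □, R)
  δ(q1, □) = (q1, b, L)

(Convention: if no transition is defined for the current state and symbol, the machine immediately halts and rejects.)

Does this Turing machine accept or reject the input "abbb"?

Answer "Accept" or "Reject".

Execution trace:
Initial: [q0]abbb
Step 1: δ(q0, a) = (qR, b, R) → b[qR]bbb

The machine reaches the reject state qR and halts.

Answer: Reject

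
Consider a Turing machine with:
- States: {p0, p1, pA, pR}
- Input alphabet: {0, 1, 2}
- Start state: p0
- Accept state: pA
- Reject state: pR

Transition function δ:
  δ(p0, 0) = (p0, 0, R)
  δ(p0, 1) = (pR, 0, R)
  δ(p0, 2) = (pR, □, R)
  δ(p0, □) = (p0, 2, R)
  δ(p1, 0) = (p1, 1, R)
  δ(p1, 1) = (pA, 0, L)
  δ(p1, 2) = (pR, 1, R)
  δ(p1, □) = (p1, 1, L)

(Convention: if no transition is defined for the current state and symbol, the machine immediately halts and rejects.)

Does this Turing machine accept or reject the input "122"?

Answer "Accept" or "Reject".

Execution trace:
Initial: [p0]122
Step 1: δ(p0, 1) = (pR, 0, R) → 0[pR]22

The machine reaches the reject state pR and halts.

Answer: Reject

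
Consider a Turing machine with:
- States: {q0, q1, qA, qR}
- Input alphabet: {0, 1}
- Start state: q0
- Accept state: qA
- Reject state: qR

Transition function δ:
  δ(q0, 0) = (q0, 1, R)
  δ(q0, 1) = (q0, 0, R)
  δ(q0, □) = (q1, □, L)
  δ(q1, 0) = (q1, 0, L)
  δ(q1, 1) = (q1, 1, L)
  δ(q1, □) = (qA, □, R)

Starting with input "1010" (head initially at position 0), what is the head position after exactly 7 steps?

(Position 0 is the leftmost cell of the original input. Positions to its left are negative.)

Execution trace (head position shown):
Step 0: [q0]1010  (head at position 0)
Step 1: move right → 0[q0]010  (head at position 1)
Step 2: move right → 01[q0]10  (head at position 2)
Step 3: move right → 010[q0]0  (head at position 3)
Step 4: move right → 0101[q0]□  (head at position 4)
Step 5: move left → 010[q1]1□  (head at position 3)
Step 6: move left → 01[q1]01□  (head at position 2)
Step 7: move left → 0[q1]101□  (head at position 1)

After 7 steps, the head is at position 1.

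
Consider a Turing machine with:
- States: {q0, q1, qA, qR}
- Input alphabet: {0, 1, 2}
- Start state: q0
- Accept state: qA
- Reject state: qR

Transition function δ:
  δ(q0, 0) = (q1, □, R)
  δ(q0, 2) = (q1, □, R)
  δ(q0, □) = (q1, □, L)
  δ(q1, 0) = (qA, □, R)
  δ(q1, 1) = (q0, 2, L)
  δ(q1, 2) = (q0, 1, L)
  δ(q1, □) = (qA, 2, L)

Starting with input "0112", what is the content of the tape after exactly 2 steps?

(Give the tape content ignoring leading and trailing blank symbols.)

Execution trace:
Initial: [q0]0112
Step 1: δ(q0, 0) = (q1, □, R) → □[q1]112
Step 2: δ(q1, 1) = (q0, 2, L) → [q0]□212

After 2 steps, the tape (ignoring leading/trailing blanks) is: 212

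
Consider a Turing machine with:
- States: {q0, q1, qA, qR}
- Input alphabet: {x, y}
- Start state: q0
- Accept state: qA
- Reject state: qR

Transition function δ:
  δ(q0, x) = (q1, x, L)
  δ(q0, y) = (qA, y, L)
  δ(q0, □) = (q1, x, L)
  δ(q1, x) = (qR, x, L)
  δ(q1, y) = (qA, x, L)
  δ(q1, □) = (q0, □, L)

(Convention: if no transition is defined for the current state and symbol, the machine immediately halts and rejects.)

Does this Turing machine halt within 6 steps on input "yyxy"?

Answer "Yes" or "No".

Execution trace:
Initial: [q0]yyxy
Step 1: δ(q0, y) = (qA, y, L) → [qA]□yyxy

The machine reaches the accept state qA and halts.
The machine halted after 1 step (within the 6-step bound).

Answer: Yes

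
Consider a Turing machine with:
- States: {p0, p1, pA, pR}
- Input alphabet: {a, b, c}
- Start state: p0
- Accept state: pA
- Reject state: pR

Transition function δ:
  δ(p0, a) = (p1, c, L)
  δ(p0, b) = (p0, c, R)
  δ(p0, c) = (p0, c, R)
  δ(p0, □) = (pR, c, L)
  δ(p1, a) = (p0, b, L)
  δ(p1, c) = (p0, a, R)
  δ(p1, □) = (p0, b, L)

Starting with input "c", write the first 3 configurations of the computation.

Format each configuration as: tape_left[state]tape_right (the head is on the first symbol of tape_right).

Transitions applied:
Step 1: δ(p0, c) = (p0, c, R)
Step 2: δ(p0, □) = (pR, c, L)

The first 3 configurations are:
[p0]c ⊢ c[p0]□ ⊢ [pR]cc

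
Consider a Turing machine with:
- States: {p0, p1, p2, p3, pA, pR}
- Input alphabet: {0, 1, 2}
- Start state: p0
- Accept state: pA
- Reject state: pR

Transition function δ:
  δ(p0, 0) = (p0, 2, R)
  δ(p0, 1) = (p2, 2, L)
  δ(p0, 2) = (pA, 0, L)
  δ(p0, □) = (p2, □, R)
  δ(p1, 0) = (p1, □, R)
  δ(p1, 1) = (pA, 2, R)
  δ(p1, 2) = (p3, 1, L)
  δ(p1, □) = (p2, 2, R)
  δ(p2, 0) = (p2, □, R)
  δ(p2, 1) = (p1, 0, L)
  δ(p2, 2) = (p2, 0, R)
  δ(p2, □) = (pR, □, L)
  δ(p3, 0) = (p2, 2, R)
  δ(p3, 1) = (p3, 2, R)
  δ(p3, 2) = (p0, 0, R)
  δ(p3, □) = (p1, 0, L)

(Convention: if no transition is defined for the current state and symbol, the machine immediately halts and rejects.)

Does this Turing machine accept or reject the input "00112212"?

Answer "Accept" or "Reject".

Execution trace:
Initial: [p0]00112212
Step 1: δ(p0, 0) = (p0, 2, R) → 2[p0]0112212
Step 2: δ(p0, 0) = (p0, 2, R) → 22[p0]112212
Step 3: δ(p0, 1) = (p2, 2, L) → 2[p2]2212212
Step 4: δ(p2, 2) = (p2, 0, R) → 20[p2]212212
Step 5: δ(p2, 2) = (p2, 0, R) → 200[p2]12212
Step 6: δ(p2, 1) = (p1, 0, L) → 20[p1]002212
Step 7: δ(p1, 0) = (p1, □, R) → 20□[p1]02212
Step 8: δ(p1, 0) = (p1, □, R) → 20□□[p1]2212
Step 9: δ(p1, 2) = (p3, 1, L) → 20□[p3]□1212
Step 10: δ(p3, □) = (p1, 0, L) → 20[p1]□01212
Step 11: δ(p1, □) = (p2, 2, R) → 202[p2]01212
Step 12: δ(p2, 0) = (p2, □, R) → 202□[p2]1212
Step 13: δ(p2, 1) = (p1, 0, L) → 202[p1]□0212
Step 14: δ(p1, □) = (p2, 2, R) → 2022[p2]0212
Step 15: δ(p2, 0) = (p2, □, R) → 2022□[p2]212
Step 16: δ(p2, 2) = (p2, 0, R) → 2022□0[p2]12
Step 17: δ(p2, 1) = (p1, 0, L) → 2022□[p1]002
Step 18: δ(p1, 0) = (p1, □, R) → 2022□□[p1]02
Step 19: δ(p1, 0) = (p1, □, R) → 2022□□□[p1]2
Step 20: δ(p1, 2) = (p3, 1, L) → 2022□□[p3]□1
Step 21: δ(p3, □) = (p1, 0, L) → 2022□[p1]□01
Step 22: δ(p1, □) = (p2, 2, R) → 2022□2[p2]01
Step 23: δ(p2, 0) = (p2, □, R) → 2022□2□[p2]1
Step 24: δ(p2, 1) = (p1, 0, L) → 2022□2[p1]□0
Step 25: δ(p1, □) = (p2, 2, R) → 2022□22[p2]0
Step 26: δ(p2, 0) = (p2, □, R) → 2022□22□[p2]□
Step 27: δ(p2, □) = (pR, □, L) → 2022□22[pR]□□

The machine reaches the reject state pR and halts.

Answer: Reject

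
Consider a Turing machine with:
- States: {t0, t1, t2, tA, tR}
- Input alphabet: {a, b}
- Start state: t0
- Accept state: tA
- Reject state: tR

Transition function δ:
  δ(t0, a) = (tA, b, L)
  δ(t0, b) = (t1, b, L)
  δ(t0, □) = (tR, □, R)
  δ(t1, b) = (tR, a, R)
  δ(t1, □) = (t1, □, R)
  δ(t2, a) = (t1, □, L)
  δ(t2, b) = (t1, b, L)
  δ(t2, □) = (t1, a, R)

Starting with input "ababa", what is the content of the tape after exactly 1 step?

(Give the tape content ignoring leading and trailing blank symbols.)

Execution trace:
Initial: [t0]ababa
Step 1: δ(t0, a) = (tA, b, L) → [tA]□bbaba

The machine reaches the accept state tA and halts.

After 1 step, the tape (ignoring leading/trailing blanks) is: bbaba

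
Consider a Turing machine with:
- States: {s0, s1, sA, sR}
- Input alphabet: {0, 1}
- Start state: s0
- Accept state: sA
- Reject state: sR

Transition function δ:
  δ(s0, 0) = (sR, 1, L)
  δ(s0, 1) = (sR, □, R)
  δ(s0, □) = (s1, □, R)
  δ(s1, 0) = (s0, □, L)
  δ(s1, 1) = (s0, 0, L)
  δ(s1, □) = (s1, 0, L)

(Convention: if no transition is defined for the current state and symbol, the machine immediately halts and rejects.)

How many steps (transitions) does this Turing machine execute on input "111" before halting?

Execution trace:
Initial: [s0]111
Step 1: δ(s0, 1) = (sR, □, R) → □[sR]11

The machine reaches the reject state sR and halts.

The machine executed 1 step before halting.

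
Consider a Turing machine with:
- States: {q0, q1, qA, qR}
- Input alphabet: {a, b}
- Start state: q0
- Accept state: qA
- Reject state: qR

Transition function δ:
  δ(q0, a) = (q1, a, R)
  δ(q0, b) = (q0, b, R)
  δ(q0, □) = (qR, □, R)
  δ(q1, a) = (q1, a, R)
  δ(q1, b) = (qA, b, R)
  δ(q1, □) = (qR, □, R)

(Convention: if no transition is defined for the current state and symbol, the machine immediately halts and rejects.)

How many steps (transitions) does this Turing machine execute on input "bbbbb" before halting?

Execution trace:
Initial: [q0]bbbbb
Step 1: δ(q0, b) = (q0, b, R) → b[q0]bbbb
Step 2: δ(q0, b) = (q0, b, R) → bb[q0]bbb
Step 3: δ(q0, b) = (q0, b, R) → bbb[q0]bb
Step 4: δ(q0, b) = (q0, b, R) → bbbb[q0]b
Step 5: δ(q0, b) = (q0, b, R) → bbbbb[q0]□
Step 6: δ(q0, □) = (qR, □, R) → bbbbb□[qR]□

The machine reaches the reject state qR and halts.

The machine executed 6 steps before halting.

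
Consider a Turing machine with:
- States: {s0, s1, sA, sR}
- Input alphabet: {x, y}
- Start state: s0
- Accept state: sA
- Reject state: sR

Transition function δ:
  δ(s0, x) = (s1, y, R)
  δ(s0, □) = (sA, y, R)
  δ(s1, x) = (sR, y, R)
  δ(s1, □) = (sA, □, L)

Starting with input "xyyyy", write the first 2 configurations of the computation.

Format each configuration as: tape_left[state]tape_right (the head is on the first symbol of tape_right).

Transitions applied:
Step 1: δ(s0, x) = (s1, y, R)

The first 2 configurations are:
[s0]xyyyy ⊢ y[s1]yyyy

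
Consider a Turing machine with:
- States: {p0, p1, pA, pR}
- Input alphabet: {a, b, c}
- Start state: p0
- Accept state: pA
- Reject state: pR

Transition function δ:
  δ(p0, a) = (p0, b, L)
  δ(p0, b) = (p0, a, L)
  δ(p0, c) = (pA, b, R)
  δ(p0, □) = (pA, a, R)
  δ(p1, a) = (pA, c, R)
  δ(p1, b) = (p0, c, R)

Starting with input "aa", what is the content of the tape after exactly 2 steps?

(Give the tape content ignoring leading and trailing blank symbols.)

Execution trace:
Initial: [p0]aa
Step 1: δ(p0, a) = (p0, b, L) → [p0]□ba
Step 2: δ(p0, □) = (pA, a, R) → a[pA]ba

The machine reaches the accept state pA and halts.

After 2 steps, the tape (ignoring leading/trailing blanks) is: aba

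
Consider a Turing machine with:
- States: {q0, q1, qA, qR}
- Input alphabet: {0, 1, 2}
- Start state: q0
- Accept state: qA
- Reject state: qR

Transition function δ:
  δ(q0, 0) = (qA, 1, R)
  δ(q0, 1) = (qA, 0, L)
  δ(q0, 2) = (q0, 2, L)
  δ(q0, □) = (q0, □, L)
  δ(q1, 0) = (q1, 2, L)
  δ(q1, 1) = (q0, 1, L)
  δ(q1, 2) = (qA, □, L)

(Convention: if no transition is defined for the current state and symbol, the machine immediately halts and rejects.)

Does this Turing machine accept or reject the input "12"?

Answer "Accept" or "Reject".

Execution trace:
Initial: [q0]12
Step 1: δ(q0, 1) = (qA, 0, L) → [qA]□02

The machine reaches the accept state qA and halts.

Answer: Accept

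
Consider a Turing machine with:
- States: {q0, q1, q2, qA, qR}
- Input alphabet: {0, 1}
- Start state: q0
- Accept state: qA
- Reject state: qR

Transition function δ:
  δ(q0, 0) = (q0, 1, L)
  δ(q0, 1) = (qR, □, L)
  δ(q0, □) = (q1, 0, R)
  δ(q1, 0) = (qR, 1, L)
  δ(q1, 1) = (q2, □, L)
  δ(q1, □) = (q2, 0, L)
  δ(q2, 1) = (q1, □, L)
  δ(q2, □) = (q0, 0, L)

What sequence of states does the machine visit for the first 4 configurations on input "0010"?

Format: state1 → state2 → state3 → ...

Execution trace:
Initial: [q0]0010
Step 1: δ(q0, 0) = (q0, 1, L) → [q0]□1010
Step 2: δ(q0, □) = (q1, 0, R) → 0[q1]1010
Step 3: δ(q1, 1) = (q2, □, L) → [q2]0□010

No transition is defined for δ(q2, 0). By convention the machine halts and rejects.

State sequence: q0 → q0 → q1 → q2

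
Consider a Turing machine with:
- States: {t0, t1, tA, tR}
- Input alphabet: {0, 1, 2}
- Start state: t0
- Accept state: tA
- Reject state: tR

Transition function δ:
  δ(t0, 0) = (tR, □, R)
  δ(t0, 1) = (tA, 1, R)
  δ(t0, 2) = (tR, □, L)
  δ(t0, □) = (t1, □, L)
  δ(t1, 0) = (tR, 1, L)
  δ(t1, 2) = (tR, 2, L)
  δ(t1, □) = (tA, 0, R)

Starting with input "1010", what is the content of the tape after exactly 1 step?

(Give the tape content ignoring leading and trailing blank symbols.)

Execution trace:
Initial: [t0]1010
Step 1: δ(t0, 1) = (tA, 1, R) → 1[tA]010

The machine reaches the accept state tA and halts.

After 1 step, the tape (ignoring leading/trailing blanks) is: 1010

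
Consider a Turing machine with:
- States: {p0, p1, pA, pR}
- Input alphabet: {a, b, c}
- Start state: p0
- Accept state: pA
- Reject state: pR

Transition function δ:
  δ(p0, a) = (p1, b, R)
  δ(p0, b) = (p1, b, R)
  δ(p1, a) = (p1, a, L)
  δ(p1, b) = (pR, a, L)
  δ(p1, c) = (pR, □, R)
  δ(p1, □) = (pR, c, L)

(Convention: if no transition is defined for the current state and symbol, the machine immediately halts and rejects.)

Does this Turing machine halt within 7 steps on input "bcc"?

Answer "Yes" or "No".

Execution trace:
Initial: [p0]bcc
Step 1: δ(p0, b) = (p1, b, R) → b[p1]cc
Step 2: δ(p1, c) = (pR, □, R) → b□[pR]c

The machine reaches the reject state pR and halts.
The machine halted after 2 steps (within the 7-step bound).

Answer: Yes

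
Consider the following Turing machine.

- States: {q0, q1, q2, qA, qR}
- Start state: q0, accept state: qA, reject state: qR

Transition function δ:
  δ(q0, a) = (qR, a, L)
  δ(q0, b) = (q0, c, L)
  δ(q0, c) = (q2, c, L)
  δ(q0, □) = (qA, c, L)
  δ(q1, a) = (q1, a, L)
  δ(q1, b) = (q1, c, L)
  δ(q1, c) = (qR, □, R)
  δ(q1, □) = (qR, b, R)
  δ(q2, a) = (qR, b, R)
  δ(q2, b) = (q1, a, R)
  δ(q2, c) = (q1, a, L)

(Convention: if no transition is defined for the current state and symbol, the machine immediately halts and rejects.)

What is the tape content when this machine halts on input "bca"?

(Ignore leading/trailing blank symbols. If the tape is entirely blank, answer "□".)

Execution trace:
Initial: [q0]bca
Step 1: δ(q0, b) = (q0, c, L) → [q0]□cca
Step 2: δ(q0, □) = (qA, c, L) → [qA]□ccca

The machine reaches the accept state qA and halts.

Final tape (ignoring leading/trailing blanks): ccca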